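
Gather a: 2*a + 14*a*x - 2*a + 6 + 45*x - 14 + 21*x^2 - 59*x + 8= 14*a*x + 21*x^2 - 14*x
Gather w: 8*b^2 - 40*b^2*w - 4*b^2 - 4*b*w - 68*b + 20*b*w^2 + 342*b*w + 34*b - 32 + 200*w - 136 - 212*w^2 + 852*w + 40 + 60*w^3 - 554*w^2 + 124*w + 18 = 4*b^2 - 34*b + 60*w^3 + w^2*(20*b - 766) + w*(-40*b^2 + 338*b + 1176) - 110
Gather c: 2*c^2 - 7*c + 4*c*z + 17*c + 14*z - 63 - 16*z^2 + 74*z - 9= 2*c^2 + c*(4*z + 10) - 16*z^2 + 88*z - 72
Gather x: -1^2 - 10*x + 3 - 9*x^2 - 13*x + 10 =-9*x^2 - 23*x + 12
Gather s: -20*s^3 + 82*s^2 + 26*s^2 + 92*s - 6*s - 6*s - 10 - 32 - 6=-20*s^3 + 108*s^2 + 80*s - 48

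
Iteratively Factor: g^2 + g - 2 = (g - 1)*(g + 2)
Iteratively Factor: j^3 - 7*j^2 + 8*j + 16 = (j + 1)*(j^2 - 8*j + 16) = (j - 4)*(j + 1)*(j - 4)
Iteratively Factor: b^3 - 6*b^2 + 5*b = (b)*(b^2 - 6*b + 5) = b*(b - 5)*(b - 1)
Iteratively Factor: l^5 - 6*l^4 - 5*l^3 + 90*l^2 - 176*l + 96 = (l - 2)*(l^4 - 4*l^3 - 13*l^2 + 64*l - 48) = (l - 2)*(l - 1)*(l^3 - 3*l^2 - 16*l + 48) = (l - 3)*(l - 2)*(l - 1)*(l^2 - 16) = (l - 4)*(l - 3)*(l - 2)*(l - 1)*(l + 4)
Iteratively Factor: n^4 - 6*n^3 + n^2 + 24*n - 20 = (n - 5)*(n^3 - n^2 - 4*n + 4) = (n - 5)*(n - 1)*(n^2 - 4) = (n - 5)*(n - 2)*(n - 1)*(n + 2)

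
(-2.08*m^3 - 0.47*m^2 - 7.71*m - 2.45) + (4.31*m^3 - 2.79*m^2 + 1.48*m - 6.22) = 2.23*m^3 - 3.26*m^2 - 6.23*m - 8.67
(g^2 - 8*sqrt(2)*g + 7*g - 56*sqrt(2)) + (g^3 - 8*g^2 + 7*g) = g^3 - 7*g^2 - 8*sqrt(2)*g + 14*g - 56*sqrt(2)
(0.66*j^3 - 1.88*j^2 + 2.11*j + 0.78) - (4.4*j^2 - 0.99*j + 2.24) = 0.66*j^3 - 6.28*j^2 + 3.1*j - 1.46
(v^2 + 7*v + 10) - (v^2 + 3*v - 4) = 4*v + 14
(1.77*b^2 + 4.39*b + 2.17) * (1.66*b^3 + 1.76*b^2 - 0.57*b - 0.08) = 2.9382*b^5 + 10.4026*b^4 + 10.3197*b^3 + 1.1753*b^2 - 1.5881*b - 0.1736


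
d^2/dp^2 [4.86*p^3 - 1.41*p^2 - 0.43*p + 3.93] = 29.16*p - 2.82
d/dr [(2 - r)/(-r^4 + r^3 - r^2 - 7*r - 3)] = (r^4 - r^3 + r^2 + 7*r - (r - 2)*(4*r^3 - 3*r^2 + 2*r + 7) + 3)/(r^4 - r^3 + r^2 + 7*r + 3)^2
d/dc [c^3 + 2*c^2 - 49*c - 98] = 3*c^2 + 4*c - 49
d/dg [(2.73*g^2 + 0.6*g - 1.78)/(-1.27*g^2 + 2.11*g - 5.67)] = (6.5223*g^2 - 35.4794*g + 0.3538)/(1.6129*g^4 - 5.3594*g^3 + 18.8539*g^2 - 23.9274*g + 32.1489)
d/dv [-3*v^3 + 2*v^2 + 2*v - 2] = -9*v^2 + 4*v + 2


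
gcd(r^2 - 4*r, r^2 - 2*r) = r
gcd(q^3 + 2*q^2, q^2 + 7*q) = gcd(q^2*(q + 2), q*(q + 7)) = q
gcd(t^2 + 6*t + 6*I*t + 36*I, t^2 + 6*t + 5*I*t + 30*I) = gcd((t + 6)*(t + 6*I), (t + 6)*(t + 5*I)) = t + 6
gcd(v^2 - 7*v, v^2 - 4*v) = v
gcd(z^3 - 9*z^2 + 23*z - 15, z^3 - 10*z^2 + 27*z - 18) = z^2 - 4*z + 3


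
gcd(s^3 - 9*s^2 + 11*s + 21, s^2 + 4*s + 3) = s + 1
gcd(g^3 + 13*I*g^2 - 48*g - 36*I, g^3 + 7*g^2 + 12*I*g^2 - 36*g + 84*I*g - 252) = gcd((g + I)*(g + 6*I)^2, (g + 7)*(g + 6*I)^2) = g^2 + 12*I*g - 36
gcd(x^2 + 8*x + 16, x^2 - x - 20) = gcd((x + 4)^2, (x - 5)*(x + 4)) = x + 4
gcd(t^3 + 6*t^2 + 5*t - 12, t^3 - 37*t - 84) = t^2 + 7*t + 12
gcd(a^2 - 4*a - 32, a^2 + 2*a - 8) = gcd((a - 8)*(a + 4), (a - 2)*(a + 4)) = a + 4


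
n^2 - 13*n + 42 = (n - 7)*(n - 6)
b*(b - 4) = b^2 - 4*b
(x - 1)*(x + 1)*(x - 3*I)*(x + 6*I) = x^4 + 3*I*x^3 + 17*x^2 - 3*I*x - 18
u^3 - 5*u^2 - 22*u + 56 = (u - 7)*(u - 2)*(u + 4)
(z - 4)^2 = z^2 - 8*z + 16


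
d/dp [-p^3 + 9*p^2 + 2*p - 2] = -3*p^2 + 18*p + 2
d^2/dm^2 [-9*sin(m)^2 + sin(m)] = -sin(m) - 18*cos(2*m)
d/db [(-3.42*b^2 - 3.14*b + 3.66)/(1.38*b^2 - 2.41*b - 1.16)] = (12.5754*b^2 - 2.1672*b + 12.463)/(1.9044*b^4 - 6.6516*b^3 + 2.6065*b^2 + 5.5912*b + 1.3456)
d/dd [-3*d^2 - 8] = -6*d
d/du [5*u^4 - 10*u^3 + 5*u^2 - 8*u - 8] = 20*u^3 - 30*u^2 + 10*u - 8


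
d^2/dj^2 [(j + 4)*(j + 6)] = 2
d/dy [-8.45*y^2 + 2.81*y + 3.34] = 2.81 - 16.9*y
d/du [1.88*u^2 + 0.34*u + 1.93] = 3.76*u + 0.34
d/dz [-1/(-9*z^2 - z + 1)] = (-18*z - 1)/(9*z^2 + z - 1)^2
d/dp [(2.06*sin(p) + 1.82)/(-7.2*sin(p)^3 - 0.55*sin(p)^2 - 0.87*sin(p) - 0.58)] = (29.664*sin(p)^3 + 40.445*sin(p)^2 + 2.002*sin(p) + 0.3886)*cos(p)/(51.84*sin(p)^6 + 7.92*sin(p)^5 + 12.8305*sin(p)^4 + 9.309*sin(p)^3 + 1.3949*sin(p)^2 + 1.0092*sin(p) + 0.3364)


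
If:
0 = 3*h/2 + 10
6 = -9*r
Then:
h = -20/3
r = -2/3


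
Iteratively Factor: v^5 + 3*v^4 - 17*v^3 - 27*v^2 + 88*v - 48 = (v - 1)*(v^4 + 4*v^3 - 13*v^2 - 40*v + 48) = (v - 1)*(v + 4)*(v^3 - 13*v + 12) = (v - 1)*(v + 4)^2*(v^2 - 4*v + 3) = (v - 1)^2*(v + 4)^2*(v - 3)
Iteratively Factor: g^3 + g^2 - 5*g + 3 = (g - 1)*(g^2 + 2*g - 3) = (g - 1)^2*(g + 3)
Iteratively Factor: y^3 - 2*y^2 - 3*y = (y)*(y^2 - 2*y - 3) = y*(y - 3)*(y + 1)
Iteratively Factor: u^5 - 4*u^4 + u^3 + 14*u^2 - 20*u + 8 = (u - 1)*(u^4 - 3*u^3 - 2*u^2 + 12*u - 8) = (u - 1)*(u + 2)*(u^3 - 5*u^2 + 8*u - 4) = (u - 2)*(u - 1)*(u + 2)*(u^2 - 3*u + 2) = (u - 2)*(u - 1)^2*(u + 2)*(u - 2)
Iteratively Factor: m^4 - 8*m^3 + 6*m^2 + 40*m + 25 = (m + 1)*(m^3 - 9*m^2 + 15*m + 25) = (m - 5)*(m + 1)*(m^2 - 4*m - 5) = (m - 5)^2*(m + 1)*(m + 1)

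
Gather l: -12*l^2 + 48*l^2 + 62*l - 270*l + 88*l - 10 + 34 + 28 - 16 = 36*l^2 - 120*l + 36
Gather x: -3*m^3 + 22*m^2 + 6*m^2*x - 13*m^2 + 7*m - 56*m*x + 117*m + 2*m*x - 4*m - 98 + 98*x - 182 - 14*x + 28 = -3*m^3 + 9*m^2 + 120*m + x*(6*m^2 - 54*m + 84) - 252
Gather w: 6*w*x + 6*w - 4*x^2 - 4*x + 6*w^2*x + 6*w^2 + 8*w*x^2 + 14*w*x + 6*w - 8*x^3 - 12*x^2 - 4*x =w^2*(6*x + 6) + w*(8*x^2 + 20*x + 12) - 8*x^3 - 16*x^2 - 8*x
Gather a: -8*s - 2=-8*s - 2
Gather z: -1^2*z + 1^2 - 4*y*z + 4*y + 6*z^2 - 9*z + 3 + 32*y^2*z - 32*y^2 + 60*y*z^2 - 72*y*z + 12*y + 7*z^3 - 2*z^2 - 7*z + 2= -32*y^2 + 16*y + 7*z^3 + z^2*(60*y + 4) + z*(32*y^2 - 76*y - 17) + 6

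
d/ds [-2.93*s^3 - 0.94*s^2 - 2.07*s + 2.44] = -8.79*s^2 - 1.88*s - 2.07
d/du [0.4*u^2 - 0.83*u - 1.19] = 0.8*u - 0.83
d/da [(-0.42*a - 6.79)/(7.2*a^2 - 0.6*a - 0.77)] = (3.024*a^2 + 97.776*a - 3.7506)/(51.84*a^4 - 8.64*a^3 - 10.728*a^2 + 0.924*a + 0.5929)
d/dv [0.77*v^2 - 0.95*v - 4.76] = 1.54*v - 0.95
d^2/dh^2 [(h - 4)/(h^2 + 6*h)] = 2*(-h*(h + 6)*(3*h + 2) + 4*(h - 4)*(h + 3)^2)/(h^3*(h + 6)^3)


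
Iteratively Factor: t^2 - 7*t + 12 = (t - 3)*(t - 4)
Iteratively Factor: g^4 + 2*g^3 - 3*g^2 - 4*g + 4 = (g + 2)*(g^3 - 3*g + 2) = (g + 2)^2*(g^2 - 2*g + 1) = (g - 1)*(g + 2)^2*(g - 1)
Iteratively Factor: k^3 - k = (k - 1)*(k^2 + k) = (k - 1)*(k + 1)*(k)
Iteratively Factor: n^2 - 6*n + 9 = (n - 3)*(n - 3)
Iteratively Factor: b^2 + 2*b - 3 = (b + 3)*(b - 1)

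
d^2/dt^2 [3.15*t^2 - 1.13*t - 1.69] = 6.30000000000000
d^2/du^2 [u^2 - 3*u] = 2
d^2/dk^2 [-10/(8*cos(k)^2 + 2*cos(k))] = 5*(16*(1 - cos(2*k))^2 - 15*cos(k) + 33*cos(2*k)/2 + 3*cos(3*k) - 99/2)/((4*cos(k) + 1)^3*cos(k)^3)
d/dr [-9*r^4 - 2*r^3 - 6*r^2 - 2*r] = -36*r^3 - 6*r^2 - 12*r - 2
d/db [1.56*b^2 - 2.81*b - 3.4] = 3.12*b - 2.81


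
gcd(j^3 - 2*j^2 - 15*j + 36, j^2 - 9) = j - 3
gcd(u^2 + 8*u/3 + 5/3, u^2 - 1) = u + 1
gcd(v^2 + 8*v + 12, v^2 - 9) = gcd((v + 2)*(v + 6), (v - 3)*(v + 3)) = 1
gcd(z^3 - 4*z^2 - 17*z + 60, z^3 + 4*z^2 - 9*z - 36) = z^2 + z - 12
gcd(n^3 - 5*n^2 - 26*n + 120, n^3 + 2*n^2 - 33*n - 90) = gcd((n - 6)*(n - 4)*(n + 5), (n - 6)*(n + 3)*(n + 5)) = n^2 - n - 30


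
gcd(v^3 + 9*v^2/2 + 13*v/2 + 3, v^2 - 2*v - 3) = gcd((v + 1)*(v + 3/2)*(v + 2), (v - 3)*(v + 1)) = v + 1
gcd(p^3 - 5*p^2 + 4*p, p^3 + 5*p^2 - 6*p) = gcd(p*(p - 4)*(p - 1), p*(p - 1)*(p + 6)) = p^2 - p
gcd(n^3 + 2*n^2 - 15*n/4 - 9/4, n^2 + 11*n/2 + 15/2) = n + 3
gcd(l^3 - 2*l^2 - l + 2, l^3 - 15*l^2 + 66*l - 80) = l - 2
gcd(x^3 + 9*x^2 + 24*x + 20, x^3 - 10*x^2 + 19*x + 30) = 1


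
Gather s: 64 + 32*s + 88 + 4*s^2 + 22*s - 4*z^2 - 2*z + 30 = 4*s^2 + 54*s - 4*z^2 - 2*z + 182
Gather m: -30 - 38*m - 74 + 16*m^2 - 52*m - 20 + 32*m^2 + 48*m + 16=48*m^2 - 42*m - 108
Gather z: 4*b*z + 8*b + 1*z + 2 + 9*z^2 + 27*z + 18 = 8*b + 9*z^2 + z*(4*b + 28) + 20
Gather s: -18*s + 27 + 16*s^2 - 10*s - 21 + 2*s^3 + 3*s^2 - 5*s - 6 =2*s^3 + 19*s^2 - 33*s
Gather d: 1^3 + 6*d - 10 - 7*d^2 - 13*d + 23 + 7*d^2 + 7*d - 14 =0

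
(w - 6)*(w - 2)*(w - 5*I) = w^3 - 8*w^2 - 5*I*w^2 + 12*w + 40*I*w - 60*I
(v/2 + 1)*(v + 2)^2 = v^3/2 + 3*v^2 + 6*v + 4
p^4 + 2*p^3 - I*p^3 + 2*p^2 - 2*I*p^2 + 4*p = p*(p + 2)*(p - 2*I)*(p + I)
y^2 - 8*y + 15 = (y - 5)*(y - 3)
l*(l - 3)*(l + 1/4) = l^3 - 11*l^2/4 - 3*l/4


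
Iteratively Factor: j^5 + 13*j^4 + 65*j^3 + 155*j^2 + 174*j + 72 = (j + 3)*(j^4 + 10*j^3 + 35*j^2 + 50*j + 24) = (j + 3)*(j + 4)*(j^3 + 6*j^2 + 11*j + 6) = (j + 3)^2*(j + 4)*(j^2 + 3*j + 2) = (j + 1)*(j + 3)^2*(j + 4)*(j + 2)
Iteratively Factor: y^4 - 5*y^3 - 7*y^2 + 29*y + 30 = (y + 1)*(y^3 - 6*y^2 - y + 30) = (y - 5)*(y + 1)*(y^2 - y - 6) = (y - 5)*(y + 1)*(y + 2)*(y - 3)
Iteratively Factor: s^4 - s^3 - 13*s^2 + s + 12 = (s + 1)*(s^3 - 2*s^2 - 11*s + 12) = (s - 4)*(s + 1)*(s^2 + 2*s - 3) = (s - 4)*(s - 1)*(s + 1)*(s + 3)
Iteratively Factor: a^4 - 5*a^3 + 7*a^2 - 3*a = (a)*(a^3 - 5*a^2 + 7*a - 3) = a*(a - 1)*(a^2 - 4*a + 3) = a*(a - 1)^2*(a - 3)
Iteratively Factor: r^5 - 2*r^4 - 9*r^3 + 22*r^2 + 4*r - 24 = (r + 1)*(r^4 - 3*r^3 - 6*r^2 + 28*r - 24) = (r + 1)*(r + 3)*(r^3 - 6*r^2 + 12*r - 8) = (r - 2)*(r + 1)*(r + 3)*(r^2 - 4*r + 4) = (r - 2)^2*(r + 1)*(r + 3)*(r - 2)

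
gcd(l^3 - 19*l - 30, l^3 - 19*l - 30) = l^3 - 19*l - 30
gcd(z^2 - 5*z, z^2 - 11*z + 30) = z - 5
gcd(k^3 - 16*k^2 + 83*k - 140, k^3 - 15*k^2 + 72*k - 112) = k^2 - 11*k + 28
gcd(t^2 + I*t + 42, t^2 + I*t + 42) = t^2 + I*t + 42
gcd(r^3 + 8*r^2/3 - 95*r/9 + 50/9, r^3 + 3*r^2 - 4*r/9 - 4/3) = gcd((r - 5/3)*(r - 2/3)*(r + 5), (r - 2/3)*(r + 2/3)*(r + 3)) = r - 2/3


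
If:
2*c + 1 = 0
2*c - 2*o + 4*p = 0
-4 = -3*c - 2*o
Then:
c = -1/2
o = 11/4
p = 13/8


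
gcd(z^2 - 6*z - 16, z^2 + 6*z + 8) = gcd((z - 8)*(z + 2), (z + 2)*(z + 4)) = z + 2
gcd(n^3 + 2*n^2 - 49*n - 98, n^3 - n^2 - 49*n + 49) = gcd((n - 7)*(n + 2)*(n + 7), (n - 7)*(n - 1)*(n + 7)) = n^2 - 49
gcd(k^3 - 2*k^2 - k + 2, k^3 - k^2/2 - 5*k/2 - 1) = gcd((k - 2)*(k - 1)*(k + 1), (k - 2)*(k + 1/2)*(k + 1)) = k^2 - k - 2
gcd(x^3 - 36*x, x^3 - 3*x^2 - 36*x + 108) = x^2 - 36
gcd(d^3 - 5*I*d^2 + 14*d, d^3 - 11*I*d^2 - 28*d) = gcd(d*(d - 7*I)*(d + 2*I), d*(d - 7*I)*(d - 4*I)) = d^2 - 7*I*d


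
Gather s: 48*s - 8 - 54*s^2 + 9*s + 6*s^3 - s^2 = 6*s^3 - 55*s^2 + 57*s - 8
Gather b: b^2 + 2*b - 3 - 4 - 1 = b^2 + 2*b - 8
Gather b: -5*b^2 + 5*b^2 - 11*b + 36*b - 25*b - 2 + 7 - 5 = 0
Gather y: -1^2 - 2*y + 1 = -2*y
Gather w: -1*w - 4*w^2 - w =-4*w^2 - 2*w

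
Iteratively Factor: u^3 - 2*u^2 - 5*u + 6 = (u + 2)*(u^2 - 4*u + 3) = (u - 1)*(u + 2)*(u - 3)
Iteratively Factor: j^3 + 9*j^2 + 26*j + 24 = (j + 2)*(j^2 + 7*j + 12) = (j + 2)*(j + 4)*(j + 3)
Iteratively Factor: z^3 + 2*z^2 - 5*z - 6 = (z + 3)*(z^2 - z - 2) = (z + 1)*(z + 3)*(z - 2)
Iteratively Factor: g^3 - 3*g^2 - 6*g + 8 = (g + 2)*(g^2 - 5*g + 4) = (g - 4)*(g + 2)*(g - 1)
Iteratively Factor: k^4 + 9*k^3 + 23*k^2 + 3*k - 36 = (k + 3)*(k^3 + 6*k^2 + 5*k - 12) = (k - 1)*(k + 3)*(k^2 + 7*k + 12) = (k - 1)*(k + 3)^2*(k + 4)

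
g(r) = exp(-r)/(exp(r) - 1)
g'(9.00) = 0.00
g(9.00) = 0.00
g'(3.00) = -0.00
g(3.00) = 0.00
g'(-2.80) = 16.38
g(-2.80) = -17.51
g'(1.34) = -0.22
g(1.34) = 0.09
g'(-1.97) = 6.98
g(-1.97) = -8.33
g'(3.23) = -0.00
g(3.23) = 0.00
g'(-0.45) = -3.29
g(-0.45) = -4.33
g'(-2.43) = 11.25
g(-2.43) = -12.46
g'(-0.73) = 0.28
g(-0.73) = -4.01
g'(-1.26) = 2.97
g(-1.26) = -4.92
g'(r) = -exp(-r)/(exp(r) - 1) - 1/(exp(r) - 1)^2 = (1 - 2*exp(r))*exp(-r)/(exp(2*r) - 2*exp(r) + 1)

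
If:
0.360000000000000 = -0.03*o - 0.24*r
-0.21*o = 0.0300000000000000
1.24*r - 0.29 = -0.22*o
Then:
No Solution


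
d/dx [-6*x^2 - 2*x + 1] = -12*x - 2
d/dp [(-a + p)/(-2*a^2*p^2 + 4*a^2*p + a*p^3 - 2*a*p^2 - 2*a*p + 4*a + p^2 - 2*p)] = (-2*a^2*p^2 + 4*a^2*p + a*p^3 - 2*a*p^2 - 2*a*p + 4*a + p^2 - 2*p - (a - p)*(4*a^2*p - 4*a^2 - 3*a*p^2 + 4*a*p + 2*a - 2*p + 2))/(2*a^2*p^2 - 4*a^2*p - a*p^3 + 2*a*p^2 + 2*a*p - 4*a - p^2 + 2*p)^2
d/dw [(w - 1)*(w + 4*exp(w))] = 4*w*exp(w) + 2*w - 1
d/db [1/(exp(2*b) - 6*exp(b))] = 2*(3 - exp(b))*exp(-b)/(exp(b) - 6)^2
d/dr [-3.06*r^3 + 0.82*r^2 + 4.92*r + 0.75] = -9.18*r^2 + 1.64*r + 4.92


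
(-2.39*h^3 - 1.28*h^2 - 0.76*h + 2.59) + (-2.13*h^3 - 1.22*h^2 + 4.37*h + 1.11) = -4.52*h^3 - 2.5*h^2 + 3.61*h + 3.7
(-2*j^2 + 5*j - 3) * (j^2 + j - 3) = -2*j^4 + 3*j^3 + 8*j^2 - 18*j + 9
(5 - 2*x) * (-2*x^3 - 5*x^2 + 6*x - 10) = 4*x^4 - 37*x^2 + 50*x - 50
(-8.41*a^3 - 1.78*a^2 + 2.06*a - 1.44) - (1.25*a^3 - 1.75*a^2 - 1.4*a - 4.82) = -9.66*a^3 - 0.03*a^2 + 3.46*a + 3.38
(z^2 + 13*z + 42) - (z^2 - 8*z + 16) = 21*z + 26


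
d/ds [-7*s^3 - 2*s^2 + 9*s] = -21*s^2 - 4*s + 9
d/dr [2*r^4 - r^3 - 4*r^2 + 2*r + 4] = 8*r^3 - 3*r^2 - 8*r + 2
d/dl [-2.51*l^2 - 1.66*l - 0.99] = -5.02*l - 1.66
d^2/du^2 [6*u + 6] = 0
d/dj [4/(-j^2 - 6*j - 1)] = 8*(j + 3)/(j^2 + 6*j + 1)^2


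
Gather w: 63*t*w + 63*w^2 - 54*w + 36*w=63*w^2 + w*(63*t - 18)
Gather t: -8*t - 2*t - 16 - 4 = -10*t - 20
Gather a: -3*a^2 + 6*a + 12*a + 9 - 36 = -3*a^2 + 18*a - 27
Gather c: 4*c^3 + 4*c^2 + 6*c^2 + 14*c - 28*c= 4*c^3 + 10*c^2 - 14*c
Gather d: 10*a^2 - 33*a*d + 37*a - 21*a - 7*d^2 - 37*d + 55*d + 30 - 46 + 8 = 10*a^2 + 16*a - 7*d^2 + d*(18 - 33*a) - 8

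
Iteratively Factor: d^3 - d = (d + 1)*(d^2 - d) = (d - 1)*(d + 1)*(d)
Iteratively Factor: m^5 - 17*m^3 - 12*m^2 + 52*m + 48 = (m + 3)*(m^4 - 3*m^3 - 8*m^2 + 12*m + 16) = (m + 2)*(m + 3)*(m^3 - 5*m^2 + 2*m + 8) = (m + 1)*(m + 2)*(m + 3)*(m^2 - 6*m + 8) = (m - 4)*(m + 1)*(m + 2)*(m + 3)*(m - 2)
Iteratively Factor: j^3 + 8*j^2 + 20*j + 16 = (j + 2)*(j^2 + 6*j + 8) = (j + 2)*(j + 4)*(j + 2)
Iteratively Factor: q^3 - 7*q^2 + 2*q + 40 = (q - 5)*(q^2 - 2*q - 8) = (q - 5)*(q - 4)*(q + 2)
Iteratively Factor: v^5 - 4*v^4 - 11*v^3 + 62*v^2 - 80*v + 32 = (v - 1)*(v^4 - 3*v^3 - 14*v^2 + 48*v - 32) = (v - 1)*(v + 4)*(v^3 - 7*v^2 + 14*v - 8) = (v - 4)*(v - 1)*(v + 4)*(v^2 - 3*v + 2) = (v - 4)*(v - 1)^2*(v + 4)*(v - 2)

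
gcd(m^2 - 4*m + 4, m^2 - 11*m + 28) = 1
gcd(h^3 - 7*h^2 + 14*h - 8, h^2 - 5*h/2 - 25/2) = 1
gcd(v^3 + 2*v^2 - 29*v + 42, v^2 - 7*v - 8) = 1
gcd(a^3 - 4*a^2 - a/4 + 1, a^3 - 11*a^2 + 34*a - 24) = a - 4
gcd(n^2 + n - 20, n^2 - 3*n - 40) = n + 5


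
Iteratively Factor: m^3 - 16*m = (m - 4)*(m^2 + 4*m) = m*(m - 4)*(m + 4)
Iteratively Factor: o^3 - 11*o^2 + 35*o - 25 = (o - 1)*(o^2 - 10*o + 25) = (o - 5)*(o - 1)*(o - 5)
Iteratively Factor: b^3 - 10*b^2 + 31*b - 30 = (b - 3)*(b^2 - 7*b + 10) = (b - 3)*(b - 2)*(b - 5)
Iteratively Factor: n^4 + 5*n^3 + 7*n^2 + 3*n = (n)*(n^3 + 5*n^2 + 7*n + 3) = n*(n + 1)*(n^2 + 4*n + 3) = n*(n + 1)*(n + 3)*(n + 1)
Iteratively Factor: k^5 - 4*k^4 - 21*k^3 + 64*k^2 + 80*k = (k + 4)*(k^4 - 8*k^3 + 11*k^2 + 20*k) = (k - 4)*(k + 4)*(k^3 - 4*k^2 - 5*k) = (k - 5)*(k - 4)*(k + 4)*(k^2 + k) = k*(k - 5)*(k - 4)*(k + 4)*(k + 1)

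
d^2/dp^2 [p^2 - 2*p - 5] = 2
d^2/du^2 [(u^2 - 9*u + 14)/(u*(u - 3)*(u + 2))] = 2*(u^6 - 27*u^5 + 129*u^4 - 181*u^3 - 210*u^2 + 252*u + 504)/(u^3*(u^6 - 3*u^5 - 15*u^4 + 35*u^3 + 90*u^2 - 108*u - 216))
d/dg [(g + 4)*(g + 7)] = 2*g + 11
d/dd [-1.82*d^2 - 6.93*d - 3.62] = -3.64*d - 6.93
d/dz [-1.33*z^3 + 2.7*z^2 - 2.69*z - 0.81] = -3.99*z^2 + 5.4*z - 2.69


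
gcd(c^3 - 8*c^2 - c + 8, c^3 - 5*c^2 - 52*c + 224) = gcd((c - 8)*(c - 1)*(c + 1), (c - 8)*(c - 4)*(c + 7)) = c - 8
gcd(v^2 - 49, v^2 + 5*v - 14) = v + 7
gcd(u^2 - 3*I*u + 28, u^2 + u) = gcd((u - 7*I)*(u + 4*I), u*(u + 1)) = 1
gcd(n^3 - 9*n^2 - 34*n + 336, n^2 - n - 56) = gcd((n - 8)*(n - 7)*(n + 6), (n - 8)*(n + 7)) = n - 8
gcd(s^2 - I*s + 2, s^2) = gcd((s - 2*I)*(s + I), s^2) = 1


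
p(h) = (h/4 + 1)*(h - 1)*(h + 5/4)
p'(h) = (h/4 + 1)*(h - 1) + (h/4 + 1)*(h + 5/4) + (h - 1)*(h + 5/4)/4 = 3*h^2/4 + 17*h/8 - 1/16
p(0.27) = -1.18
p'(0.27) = 0.57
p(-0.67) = -0.81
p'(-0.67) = -1.15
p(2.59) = 10.06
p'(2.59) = 10.47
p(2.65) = 10.70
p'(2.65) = 10.84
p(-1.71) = 0.71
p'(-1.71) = -1.50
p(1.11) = 0.33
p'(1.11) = 3.22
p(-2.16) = 1.32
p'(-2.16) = -1.15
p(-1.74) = 0.76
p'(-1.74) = -1.49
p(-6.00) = -16.62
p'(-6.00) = 14.19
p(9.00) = 266.50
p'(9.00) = 79.81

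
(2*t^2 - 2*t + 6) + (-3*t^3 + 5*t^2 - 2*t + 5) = -3*t^3 + 7*t^2 - 4*t + 11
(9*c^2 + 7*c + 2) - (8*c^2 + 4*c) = c^2 + 3*c + 2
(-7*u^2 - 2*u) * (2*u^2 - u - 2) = -14*u^4 + 3*u^3 + 16*u^2 + 4*u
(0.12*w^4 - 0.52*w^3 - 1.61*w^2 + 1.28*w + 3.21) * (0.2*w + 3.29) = 0.024*w^5 + 0.2908*w^4 - 2.0328*w^3 - 5.0409*w^2 + 4.8532*w + 10.5609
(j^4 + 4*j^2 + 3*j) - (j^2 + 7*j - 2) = j^4 + 3*j^2 - 4*j + 2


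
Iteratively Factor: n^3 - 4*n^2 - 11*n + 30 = (n - 2)*(n^2 - 2*n - 15) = (n - 5)*(n - 2)*(n + 3)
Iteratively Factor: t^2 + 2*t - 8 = (t + 4)*(t - 2)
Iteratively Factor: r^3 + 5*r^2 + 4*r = (r + 4)*(r^2 + r) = (r + 1)*(r + 4)*(r)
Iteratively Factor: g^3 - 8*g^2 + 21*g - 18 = (g - 3)*(g^2 - 5*g + 6) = (g - 3)^2*(g - 2)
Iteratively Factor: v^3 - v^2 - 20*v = (v - 5)*(v^2 + 4*v) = v*(v - 5)*(v + 4)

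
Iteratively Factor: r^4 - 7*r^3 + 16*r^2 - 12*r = (r - 3)*(r^3 - 4*r^2 + 4*r) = (r - 3)*(r - 2)*(r^2 - 2*r) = (r - 3)*(r - 2)^2*(r)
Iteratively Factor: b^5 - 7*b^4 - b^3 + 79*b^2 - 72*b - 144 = (b + 1)*(b^4 - 8*b^3 + 7*b^2 + 72*b - 144) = (b - 4)*(b + 1)*(b^3 - 4*b^2 - 9*b + 36) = (b - 4)*(b - 3)*(b + 1)*(b^2 - b - 12) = (b - 4)*(b - 3)*(b + 1)*(b + 3)*(b - 4)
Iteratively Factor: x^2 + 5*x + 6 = (x + 3)*(x + 2)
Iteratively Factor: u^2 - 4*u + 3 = (u - 1)*(u - 3)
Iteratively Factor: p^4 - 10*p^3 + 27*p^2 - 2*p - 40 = (p + 1)*(p^3 - 11*p^2 + 38*p - 40) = (p - 5)*(p + 1)*(p^2 - 6*p + 8) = (p - 5)*(p - 2)*(p + 1)*(p - 4)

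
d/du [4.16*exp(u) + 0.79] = 4.16*exp(u)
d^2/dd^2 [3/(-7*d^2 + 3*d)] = 6*(7*d*(7*d - 3) - (14*d - 3)^2)/(d^3*(7*d - 3)^3)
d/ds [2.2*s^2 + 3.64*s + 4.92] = 4.4*s + 3.64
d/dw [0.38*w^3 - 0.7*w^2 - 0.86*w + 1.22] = 1.14*w^2 - 1.4*w - 0.86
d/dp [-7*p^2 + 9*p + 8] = 9 - 14*p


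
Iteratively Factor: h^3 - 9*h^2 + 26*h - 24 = (h - 4)*(h^2 - 5*h + 6) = (h - 4)*(h - 3)*(h - 2)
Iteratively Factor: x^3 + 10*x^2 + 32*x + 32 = (x + 4)*(x^2 + 6*x + 8) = (x + 2)*(x + 4)*(x + 4)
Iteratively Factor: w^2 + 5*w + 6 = (w + 3)*(w + 2)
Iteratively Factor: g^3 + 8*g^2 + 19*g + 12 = (g + 1)*(g^2 + 7*g + 12) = (g + 1)*(g + 4)*(g + 3)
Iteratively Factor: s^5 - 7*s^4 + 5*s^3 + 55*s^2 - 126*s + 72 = (s + 3)*(s^4 - 10*s^3 + 35*s^2 - 50*s + 24) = (s - 4)*(s + 3)*(s^3 - 6*s^2 + 11*s - 6) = (s - 4)*(s - 3)*(s + 3)*(s^2 - 3*s + 2) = (s - 4)*(s - 3)*(s - 1)*(s + 3)*(s - 2)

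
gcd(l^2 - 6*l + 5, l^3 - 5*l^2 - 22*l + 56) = 1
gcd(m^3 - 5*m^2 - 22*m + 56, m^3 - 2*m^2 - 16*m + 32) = m^2 + 2*m - 8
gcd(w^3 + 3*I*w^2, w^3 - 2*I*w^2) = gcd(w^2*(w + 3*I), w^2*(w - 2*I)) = w^2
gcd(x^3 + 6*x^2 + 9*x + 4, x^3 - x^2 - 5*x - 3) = x^2 + 2*x + 1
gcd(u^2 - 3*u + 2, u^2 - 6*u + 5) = u - 1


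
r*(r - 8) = r^2 - 8*r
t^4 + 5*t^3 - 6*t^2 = t^2*(t - 1)*(t + 6)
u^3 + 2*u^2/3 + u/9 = u*(u + 1/3)^2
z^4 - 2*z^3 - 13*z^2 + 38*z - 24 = (z - 3)*(z - 2)*(z - 1)*(z + 4)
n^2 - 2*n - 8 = (n - 4)*(n + 2)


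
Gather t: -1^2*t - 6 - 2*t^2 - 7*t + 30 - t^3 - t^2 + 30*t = -t^3 - 3*t^2 + 22*t + 24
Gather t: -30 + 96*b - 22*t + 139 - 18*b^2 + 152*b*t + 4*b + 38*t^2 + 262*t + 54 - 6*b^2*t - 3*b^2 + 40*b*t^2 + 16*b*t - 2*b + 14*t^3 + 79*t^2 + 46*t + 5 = -21*b^2 + 98*b + 14*t^3 + t^2*(40*b + 117) + t*(-6*b^2 + 168*b + 286) + 168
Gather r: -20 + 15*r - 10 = 15*r - 30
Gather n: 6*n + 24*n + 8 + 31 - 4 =30*n + 35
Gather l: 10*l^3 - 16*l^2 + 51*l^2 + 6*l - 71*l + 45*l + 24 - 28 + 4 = 10*l^3 + 35*l^2 - 20*l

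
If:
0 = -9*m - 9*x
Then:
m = -x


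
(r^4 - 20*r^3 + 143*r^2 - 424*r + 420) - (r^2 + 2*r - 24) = r^4 - 20*r^3 + 142*r^2 - 426*r + 444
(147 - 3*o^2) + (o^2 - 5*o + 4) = -2*o^2 - 5*o + 151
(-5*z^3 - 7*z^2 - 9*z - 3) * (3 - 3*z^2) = 15*z^5 + 21*z^4 + 12*z^3 - 12*z^2 - 27*z - 9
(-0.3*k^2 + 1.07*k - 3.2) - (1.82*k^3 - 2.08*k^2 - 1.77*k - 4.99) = -1.82*k^3 + 1.78*k^2 + 2.84*k + 1.79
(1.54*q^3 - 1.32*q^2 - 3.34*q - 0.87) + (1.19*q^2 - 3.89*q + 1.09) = 1.54*q^3 - 0.13*q^2 - 7.23*q + 0.22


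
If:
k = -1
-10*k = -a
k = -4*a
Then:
No Solution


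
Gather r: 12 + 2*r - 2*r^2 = -2*r^2 + 2*r + 12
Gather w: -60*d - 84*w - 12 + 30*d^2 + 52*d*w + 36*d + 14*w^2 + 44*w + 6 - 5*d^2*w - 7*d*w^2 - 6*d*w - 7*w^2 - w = 30*d^2 - 24*d + w^2*(7 - 7*d) + w*(-5*d^2 + 46*d - 41) - 6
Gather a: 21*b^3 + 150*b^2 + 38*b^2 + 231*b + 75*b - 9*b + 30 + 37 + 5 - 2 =21*b^3 + 188*b^2 + 297*b + 70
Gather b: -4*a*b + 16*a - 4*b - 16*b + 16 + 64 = 16*a + b*(-4*a - 20) + 80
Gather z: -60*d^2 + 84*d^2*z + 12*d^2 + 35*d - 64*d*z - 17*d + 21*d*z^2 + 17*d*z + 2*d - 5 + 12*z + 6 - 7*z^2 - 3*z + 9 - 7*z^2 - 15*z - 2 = -48*d^2 + 20*d + z^2*(21*d - 14) + z*(84*d^2 - 47*d - 6) + 8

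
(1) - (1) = 0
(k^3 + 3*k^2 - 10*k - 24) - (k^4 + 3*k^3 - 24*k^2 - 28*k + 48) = -k^4 - 2*k^3 + 27*k^2 + 18*k - 72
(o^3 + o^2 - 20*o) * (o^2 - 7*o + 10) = o^5 - 6*o^4 - 17*o^3 + 150*o^2 - 200*o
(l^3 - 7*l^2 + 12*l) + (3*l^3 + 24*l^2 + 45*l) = 4*l^3 + 17*l^2 + 57*l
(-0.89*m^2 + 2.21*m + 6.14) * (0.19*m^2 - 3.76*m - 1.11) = -0.1691*m^4 + 3.7663*m^3 - 6.1551*m^2 - 25.5395*m - 6.8154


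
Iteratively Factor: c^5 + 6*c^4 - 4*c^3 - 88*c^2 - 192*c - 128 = (c + 2)*(c^4 + 4*c^3 - 12*c^2 - 64*c - 64) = (c + 2)*(c + 4)*(c^3 - 12*c - 16) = (c - 4)*(c + 2)*(c + 4)*(c^2 + 4*c + 4) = (c - 4)*(c + 2)^2*(c + 4)*(c + 2)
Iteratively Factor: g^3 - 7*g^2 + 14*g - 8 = (g - 4)*(g^2 - 3*g + 2) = (g - 4)*(g - 2)*(g - 1)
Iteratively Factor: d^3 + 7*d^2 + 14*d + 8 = (d + 2)*(d^2 + 5*d + 4) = (d + 2)*(d + 4)*(d + 1)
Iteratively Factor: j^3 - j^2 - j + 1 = (j - 1)*(j^2 - 1) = (j - 1)^2*(j + 1)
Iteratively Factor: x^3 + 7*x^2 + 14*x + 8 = (x + 1)*(x^2 + 6*x + 8) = (x + 1)*(x + 2)*(x + 4)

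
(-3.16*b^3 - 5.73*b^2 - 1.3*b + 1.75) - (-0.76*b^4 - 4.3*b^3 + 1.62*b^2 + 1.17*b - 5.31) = 0.76*b^4 + 1.14*b^3 - 7.35*b^2 - 2.47*b + 7.06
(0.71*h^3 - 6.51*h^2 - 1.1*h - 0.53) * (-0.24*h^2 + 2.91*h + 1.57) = -0.1704*h^5 + 3.6285*h^4 - 17.5654*h^3 - 13.2945*h^2 - 3.2693*h - 0.8321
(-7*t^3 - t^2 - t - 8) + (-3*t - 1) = -7*t^3 - t^2 - 4*t - 9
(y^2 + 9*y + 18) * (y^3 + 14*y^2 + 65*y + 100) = y^5 + 23*y^4 + 209*y^3 + 937*y^2 + 2070*y + 1800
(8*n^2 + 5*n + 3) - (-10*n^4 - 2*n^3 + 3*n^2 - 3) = 10*n^4 + 2*n^3 + 5*n^2 + 5*n + 6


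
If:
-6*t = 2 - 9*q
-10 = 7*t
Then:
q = -46/63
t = -10/7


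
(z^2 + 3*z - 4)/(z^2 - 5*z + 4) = (z + 4)/(z - 4)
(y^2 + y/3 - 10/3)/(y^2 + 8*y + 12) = (y - 5/3)/(y + 6)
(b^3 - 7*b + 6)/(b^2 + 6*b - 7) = (b^2 + b - 6)/(b + 7)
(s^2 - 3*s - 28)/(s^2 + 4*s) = (s - 7)/s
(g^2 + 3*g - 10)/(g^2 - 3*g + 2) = (g + 5)/(g - 1)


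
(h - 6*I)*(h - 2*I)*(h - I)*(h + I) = h^4 - 8*I*h^3 - 11*h^2 - 8*I*h - 12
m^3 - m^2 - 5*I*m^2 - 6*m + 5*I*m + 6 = (m - 1)*(m - 3*I)*(m - 2*I)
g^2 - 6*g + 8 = (g - 4)*(g - 2)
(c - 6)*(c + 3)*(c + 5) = c^3 + 2*c^2 - 33*c - 90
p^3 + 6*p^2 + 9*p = p*(p + 3)^2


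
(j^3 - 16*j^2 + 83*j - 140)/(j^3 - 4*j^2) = 1 - 12/j + 35/j^2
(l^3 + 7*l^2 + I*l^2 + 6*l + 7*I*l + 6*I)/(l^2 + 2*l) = (l^3 + l^2*(7 + I) + l*(6 + 7*I) + 6*I)/(l*(l + 2))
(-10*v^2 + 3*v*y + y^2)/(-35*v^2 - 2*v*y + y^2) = (-2*v + y)/(-7*v + y)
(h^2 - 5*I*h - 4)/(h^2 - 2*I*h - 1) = (h - 4*I)/(h - I)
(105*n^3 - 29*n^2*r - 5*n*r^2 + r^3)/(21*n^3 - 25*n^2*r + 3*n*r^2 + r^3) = (-35*n^2 - 2*n*r + r^2)/(-7*n^2 + 6*n*r + r^2)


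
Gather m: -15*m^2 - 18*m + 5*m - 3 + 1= -15*m^2 - 13*m - 2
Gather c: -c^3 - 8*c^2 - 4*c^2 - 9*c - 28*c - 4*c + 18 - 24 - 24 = -c^3 - 12*c^2 - 41*c - 30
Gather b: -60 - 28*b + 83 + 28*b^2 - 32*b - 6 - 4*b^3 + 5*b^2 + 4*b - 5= -4*b^3 + 33*b^2 - 56*b + 12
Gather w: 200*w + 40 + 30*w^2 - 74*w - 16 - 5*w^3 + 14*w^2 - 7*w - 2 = -5*w^3 + 44*w^2 + 119*w + 22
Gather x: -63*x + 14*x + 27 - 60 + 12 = -49*x - 21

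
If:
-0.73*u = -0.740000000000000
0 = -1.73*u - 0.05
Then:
No Solution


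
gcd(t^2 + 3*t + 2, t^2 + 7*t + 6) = t + 1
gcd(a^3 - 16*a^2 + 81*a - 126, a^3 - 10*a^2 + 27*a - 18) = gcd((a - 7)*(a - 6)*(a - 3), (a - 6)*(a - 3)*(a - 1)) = a^2 - 9*a + 18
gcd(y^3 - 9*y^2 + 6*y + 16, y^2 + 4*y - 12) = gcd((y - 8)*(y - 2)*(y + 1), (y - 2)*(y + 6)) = y - 2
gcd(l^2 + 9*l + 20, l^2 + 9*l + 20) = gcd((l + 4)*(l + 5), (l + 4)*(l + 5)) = l^2 + 9*l + 20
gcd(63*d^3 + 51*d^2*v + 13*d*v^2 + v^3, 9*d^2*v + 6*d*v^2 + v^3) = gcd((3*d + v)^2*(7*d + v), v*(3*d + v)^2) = 9*d^2 + 6*d*v + v^2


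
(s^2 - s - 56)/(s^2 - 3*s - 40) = (s + 7)/(s + 5)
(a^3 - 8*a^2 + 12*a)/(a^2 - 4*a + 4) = a*(a - 6)/(a - 2)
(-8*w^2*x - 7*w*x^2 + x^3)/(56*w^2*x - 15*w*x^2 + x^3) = (w + x)/(-7*w + x)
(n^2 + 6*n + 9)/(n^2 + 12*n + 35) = (n^2 + 6*n + 9)/(n^2 + 12*n + 35)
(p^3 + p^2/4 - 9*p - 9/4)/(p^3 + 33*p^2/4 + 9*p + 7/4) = (p^2 - 9)/(p^2 + 8*p + 7)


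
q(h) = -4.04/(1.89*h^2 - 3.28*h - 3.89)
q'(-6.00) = -0.01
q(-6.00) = -0.05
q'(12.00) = 0.00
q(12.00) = -0.02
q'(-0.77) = -420.71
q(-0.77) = 16.57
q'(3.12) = 1.88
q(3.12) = -0.95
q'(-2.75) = -0.15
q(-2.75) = -0.21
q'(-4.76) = -0.03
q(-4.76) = -0.07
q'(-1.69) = -0.79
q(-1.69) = -0.57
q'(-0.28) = -2.20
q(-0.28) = 1.43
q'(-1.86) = -0.54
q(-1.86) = -0.46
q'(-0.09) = -1.14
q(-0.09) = 1.13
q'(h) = -4.04*(3.28 - 3.78*h)/(1.89*h^2 - 3.28*h - 3.89)^2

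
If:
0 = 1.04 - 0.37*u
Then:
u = 2.81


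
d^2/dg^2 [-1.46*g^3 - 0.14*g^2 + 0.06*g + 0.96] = -8.76*g - 0.28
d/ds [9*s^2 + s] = 18*s + 1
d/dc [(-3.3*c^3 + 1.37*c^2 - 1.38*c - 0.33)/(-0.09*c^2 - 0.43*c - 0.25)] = (0.297*c^4 + 2.838*c^3 + 1.7617*c^2 - 0.7444*c + 0.2031)/(0.0081*c^4 + 0.0774*c^3 + 0.2299*c^2 + 0.215*c + 0.0625)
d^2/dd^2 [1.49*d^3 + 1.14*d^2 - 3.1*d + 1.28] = 8.94*d + 2.28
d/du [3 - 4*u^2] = -8*u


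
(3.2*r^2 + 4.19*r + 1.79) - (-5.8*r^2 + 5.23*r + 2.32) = 9.0*r^2 - 1.04*r - 0.53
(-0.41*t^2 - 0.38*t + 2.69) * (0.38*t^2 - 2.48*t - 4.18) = -0.1558*t^4 + 0.8724*t^3 + 3.6784*t^2 - 5.0828*t - 11.2442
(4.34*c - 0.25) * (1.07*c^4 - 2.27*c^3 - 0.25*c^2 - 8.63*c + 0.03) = 4.6438*c^5 - 10.1193*c^4 - 0.5175*c^3 - 37.3917*c^2 + 2.2877*c - 0.0075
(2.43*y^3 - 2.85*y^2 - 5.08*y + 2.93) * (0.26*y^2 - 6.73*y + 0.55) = 0.6318*y^5 - 17.0949*y^4 + 19.1962*y^3 + 33.3827*y^2 - 22.5129*y + 1.6115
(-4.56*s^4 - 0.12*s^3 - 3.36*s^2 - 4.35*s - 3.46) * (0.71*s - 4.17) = -3.2376*s^5 + 18.93*s^4 - 1.8852*s^3 + 10.9227*s^2 + 15.6829*s + 14.4282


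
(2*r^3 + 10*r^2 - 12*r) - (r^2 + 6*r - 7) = 2*r^3 + 9*r^2 - 18*r + 7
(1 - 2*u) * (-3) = 6*u - 3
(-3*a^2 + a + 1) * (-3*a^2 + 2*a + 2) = 9*a^4 - 9*a^3 - 7*a^2 + 4*a + 2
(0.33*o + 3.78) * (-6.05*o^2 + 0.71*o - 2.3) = -1.9965*o^3 - 22.6347*o^2 + 1.9248*o - 8.694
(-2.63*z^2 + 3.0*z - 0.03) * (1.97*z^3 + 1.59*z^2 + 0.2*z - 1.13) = -5.1811*z^5 + 1.7283*z^4 + 4.1849*z^3 + 3.5242*z^2 - 3.396*z + 0.0339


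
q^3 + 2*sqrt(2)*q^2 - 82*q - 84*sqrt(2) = (q - 6*sqrt(2))*(q + sqrt(2))*(q + 7*sqrt(2))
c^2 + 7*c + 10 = (c + 2)*(c + 5)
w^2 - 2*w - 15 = (w - 5)*(w + 3)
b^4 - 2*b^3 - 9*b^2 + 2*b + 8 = (b - 4)*(b - 1)*(b + 1)*(b + 2)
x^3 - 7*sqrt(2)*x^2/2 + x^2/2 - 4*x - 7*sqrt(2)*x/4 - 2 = (x + 1/2)*(x - 4*sqrt(2))*(x + sqrt(2)/2)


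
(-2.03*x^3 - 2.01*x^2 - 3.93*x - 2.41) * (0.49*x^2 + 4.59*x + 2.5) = -0.9947*x^5 - 10.3026*x^4 - 16.2266*x^3 - 24.2446*x^2 - 20.8869*x - 6.025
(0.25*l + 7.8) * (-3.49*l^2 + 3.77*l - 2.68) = -0.8725*l^3 - 26.2795*l^2 + 28.736*l - 20.904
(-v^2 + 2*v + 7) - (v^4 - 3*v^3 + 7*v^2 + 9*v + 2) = -v^4 + 3*v^3 - 8*v^2 - 7*v + 5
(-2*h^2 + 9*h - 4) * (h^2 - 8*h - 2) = -2*h^4 + 25*h^3 - 72*h^2 + 14*h + 8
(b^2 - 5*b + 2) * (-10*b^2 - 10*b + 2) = -10*b^4 + 40*b^3 + 32*b^2 - 30*b + 4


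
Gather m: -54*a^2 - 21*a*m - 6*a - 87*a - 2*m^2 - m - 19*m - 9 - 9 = -54*a^2 - 93*a - 2*m^2 + m*(-21*a - 20) - 18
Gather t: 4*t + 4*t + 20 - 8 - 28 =8*t - 16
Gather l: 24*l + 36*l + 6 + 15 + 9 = 60*l + 30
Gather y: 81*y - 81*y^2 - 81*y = -81*y^2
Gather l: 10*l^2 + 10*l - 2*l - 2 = 10*l^2 + 8*l - 2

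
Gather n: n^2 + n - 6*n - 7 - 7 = n^2 - 5*n - 14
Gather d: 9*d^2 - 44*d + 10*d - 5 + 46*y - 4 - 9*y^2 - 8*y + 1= 9*d^2 - 34*d - 9*y^2 + 38*y - 8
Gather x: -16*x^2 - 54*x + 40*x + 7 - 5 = -16*x^2 - 14*x + 2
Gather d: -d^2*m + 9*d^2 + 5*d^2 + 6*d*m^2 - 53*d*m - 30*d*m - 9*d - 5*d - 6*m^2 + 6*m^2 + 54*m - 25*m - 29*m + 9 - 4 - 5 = d^2*(14 - m) + d*(6*m^2 - 83*m - 14)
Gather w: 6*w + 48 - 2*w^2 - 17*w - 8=-2*w^2 - 11*w + 40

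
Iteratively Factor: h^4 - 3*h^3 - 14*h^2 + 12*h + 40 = (h + 2)*(h^3 - 5*h^2 - 4*h + 20) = (h - 5)*(h + 2)*(h^2 - 4) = (h - 5)*(h - 2)*(h + 2)*(h + 2)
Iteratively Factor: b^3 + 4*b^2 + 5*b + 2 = (b + 1)*(b^2 + 3*b + 2) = (b + 1)*(b + 2)*(b + 1)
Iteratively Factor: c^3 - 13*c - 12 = (c - 4)*(c^2 + 4*c + 3) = (c - 4)*(c + 1)*(c + 3)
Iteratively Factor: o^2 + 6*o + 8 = (o + 4)*(o + 2)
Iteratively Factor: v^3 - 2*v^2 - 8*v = (v)*(v^2 - 2*v - 8) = v*(v + 2)*(v - 4)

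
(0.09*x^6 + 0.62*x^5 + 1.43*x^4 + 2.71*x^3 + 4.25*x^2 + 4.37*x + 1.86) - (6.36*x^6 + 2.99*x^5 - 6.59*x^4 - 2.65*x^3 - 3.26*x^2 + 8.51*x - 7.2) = -6.27*x^6 - 2.37*x^5 + 8.02*x^4 + 5.36*x^3 + 7.51*x^2 - 4.14*x + 9.06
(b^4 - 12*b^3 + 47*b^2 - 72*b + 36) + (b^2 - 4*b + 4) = b^4 - 12*b^3 + 48*b^2 - 76*b + 40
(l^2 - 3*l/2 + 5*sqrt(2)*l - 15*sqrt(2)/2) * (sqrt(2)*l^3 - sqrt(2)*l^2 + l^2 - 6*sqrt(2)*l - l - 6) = sqrt(2)*l^5 - 5*sqrt(2)*l^4/2 + 11*l^4 - 55*l^3/2 + sqrt(2)*l^3/2 - 99*l^2/2 - 7*sqrt(2)*l^2/2 - 45*sqrt(2)*l/2 + 99*l + 45*sqrt(2)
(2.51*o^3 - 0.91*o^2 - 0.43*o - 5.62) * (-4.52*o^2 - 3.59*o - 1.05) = -11.3452*o^5 - 4.8977*o^4 + 2.575*o^3 + 27.9016*o^2 + 20.6273*o + 5.901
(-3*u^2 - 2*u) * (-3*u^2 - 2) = 9*u^4 + 6*u^3 + 6*u^2 + 4*u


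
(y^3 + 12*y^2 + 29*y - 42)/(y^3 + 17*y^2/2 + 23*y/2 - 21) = 2*(y + 7)/(2*y + 7)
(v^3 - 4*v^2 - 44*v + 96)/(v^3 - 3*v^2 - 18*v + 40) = (v^2 - 2*v - 48)/(v^2 - v - 20)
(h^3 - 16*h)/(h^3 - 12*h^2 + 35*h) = (h^2 - 16)/(h^2 - 12*h + 35)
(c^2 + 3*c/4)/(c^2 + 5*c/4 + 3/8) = 2*c/(2*c + 1)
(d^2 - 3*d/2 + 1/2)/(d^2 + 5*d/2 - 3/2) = (d - 1)/(d + 3)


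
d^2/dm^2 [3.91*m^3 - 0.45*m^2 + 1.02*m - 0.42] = 23.46*m - 0.9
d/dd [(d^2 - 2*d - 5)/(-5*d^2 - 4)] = 2*(-5*d^2 - 29*d + 4)/(25*d^4 + 40*d^2 + 16)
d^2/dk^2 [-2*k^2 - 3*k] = -4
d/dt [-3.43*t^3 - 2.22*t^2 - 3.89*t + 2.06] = -10.29*t^2 - 4.44*t - 3.89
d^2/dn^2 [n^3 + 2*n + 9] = 6*n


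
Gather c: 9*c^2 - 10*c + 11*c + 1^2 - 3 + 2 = 9*c^2 + c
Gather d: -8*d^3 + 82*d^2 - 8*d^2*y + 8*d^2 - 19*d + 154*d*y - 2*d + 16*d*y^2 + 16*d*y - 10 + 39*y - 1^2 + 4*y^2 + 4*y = -8*d^3 + d^2*(90 - 8*y) + d*(16*y^2 + 170*y - 21) + 4*y^2 + 43*y - 11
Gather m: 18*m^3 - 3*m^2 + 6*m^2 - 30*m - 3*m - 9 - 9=18*m^3 + 3*m^2 - 33*m - 18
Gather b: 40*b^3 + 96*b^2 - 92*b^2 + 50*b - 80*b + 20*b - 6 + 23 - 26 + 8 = 40*b^3 + 4*b^2 - 10*b - 1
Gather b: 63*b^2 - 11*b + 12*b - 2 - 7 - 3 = 63*b^2 + b - 12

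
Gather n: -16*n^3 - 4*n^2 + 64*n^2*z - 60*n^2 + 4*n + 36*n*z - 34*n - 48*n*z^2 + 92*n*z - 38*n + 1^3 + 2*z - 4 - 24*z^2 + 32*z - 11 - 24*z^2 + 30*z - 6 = -16*n^3 + n^2*(64*z - 64) + n*(-48*z^2 + 128*z - 68) - 48*z^2 + 64*z - 20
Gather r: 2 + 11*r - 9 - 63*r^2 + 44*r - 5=-63*r^2 + 55*r - 12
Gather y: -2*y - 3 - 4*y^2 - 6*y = -4*y^2 - 8*y - 3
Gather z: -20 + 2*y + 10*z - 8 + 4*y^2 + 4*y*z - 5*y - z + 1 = 4*y^2 - 3*y + z*(4*y + 9) - 27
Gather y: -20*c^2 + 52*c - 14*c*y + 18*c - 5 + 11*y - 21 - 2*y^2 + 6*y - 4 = -20*c^2 + 70*c - 2*y^2 + y*(17 - 14*c) - 30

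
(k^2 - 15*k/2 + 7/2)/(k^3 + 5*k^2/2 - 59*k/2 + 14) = (k - 7)/(k^2 + 3*k - 28)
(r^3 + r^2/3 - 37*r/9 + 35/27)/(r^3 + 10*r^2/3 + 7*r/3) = (r^2 - 2*r + 5/9)/(r*(r + 1))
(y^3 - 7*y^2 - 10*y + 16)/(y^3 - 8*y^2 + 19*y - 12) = (y^2 - 6*y - 16)/(y^2 - 7*y + 12)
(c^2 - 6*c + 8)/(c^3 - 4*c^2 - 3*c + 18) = (c^2 - 6*c + 8)/(c^3 - 4*c^2 - 3*c + 18)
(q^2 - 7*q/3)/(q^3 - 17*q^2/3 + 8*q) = (3*q - 7)/(3*q^2 - 17*q + 24)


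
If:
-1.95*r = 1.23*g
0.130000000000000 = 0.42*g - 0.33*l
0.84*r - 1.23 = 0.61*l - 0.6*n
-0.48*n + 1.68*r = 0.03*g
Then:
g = -0.37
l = -0.87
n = 0.84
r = 0.23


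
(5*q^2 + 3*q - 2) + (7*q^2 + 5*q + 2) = 12*q^2 + 8*q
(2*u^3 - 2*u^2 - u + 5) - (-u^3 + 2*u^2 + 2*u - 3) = 3*u^3 - 4*u^2 - 3*u + 8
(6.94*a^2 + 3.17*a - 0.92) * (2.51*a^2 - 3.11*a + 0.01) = 17.4194*a^4 - 13.6267*a^3 - 12.0985*a^2 + 2.8929*a - 0.0092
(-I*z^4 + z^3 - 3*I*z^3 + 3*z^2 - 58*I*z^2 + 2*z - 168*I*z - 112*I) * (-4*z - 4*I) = 4*I*z^5 - 8*z^4 + 12*I*z^4 - 24*z^3 + 228*I*z^3 - 240*z^2 + 660*I*z^2 - 672*z + 440*I*z - 448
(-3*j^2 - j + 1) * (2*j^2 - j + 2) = -6*j^4 + j^3 - 3*j^2 - 3*j + 2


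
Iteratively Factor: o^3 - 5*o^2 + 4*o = (o - 4)*(o^2 - o) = o*(o - 4)*(o - 1)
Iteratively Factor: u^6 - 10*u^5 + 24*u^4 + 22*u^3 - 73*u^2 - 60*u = (u - 4)*(u^5 - 6*u^4 + 22*u^2 + 15*u) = (u - 4)*(u - 3)*(u^4 - 3*u^3 - 9*u^2 - 5*u) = u*(u - 4)*(u - 3)*(u^3 - 3*u^2 - 9*u - 5) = u*(u - 4)*(u - 3)*(u + 1)*(u^2 - 4*u - 5) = u*(u - 4)*(u - 3)*(u + 1)^2*(u - 5)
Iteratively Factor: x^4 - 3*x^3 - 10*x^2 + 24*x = (x + 3)*(x^3 - 6*x^2 + 8*x) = x*(x + 3)*(x^2 - 6*x + 8) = x*(x - 4)*(x + 3)*(x - 2)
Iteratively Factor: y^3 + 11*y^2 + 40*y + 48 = (y + 4)*(y^2 + 7*y + 12) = (y + 3)*(y + 4)*(y + 4)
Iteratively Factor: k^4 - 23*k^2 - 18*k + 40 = (k - 1)*(k^3 + k^2 - 22*k - 40) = (k - 1)*(k + 4)*(k^2 - 3*k - 10) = (k - 5)*(k - 1)*(k + 4)*(k + 2)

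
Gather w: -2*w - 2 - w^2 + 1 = -w^2 - 2*w - 1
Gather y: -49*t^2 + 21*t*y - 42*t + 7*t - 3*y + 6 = -49*t^2 - 35*t + y*(21*t - 3) + 6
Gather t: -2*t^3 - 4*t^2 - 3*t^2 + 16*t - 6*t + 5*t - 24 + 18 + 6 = -2*t^3 - 7*t^2 + 15*t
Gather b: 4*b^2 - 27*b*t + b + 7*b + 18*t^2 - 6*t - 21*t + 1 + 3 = 4*b^2 + b*(8 - 27*t) + 18*t^2 - 27*t + 4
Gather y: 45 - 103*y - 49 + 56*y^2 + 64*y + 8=56*y^2 - 39*y + 4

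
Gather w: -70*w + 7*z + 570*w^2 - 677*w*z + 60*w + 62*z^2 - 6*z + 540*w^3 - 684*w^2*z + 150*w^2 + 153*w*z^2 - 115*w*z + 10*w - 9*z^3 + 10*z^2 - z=540*w^3 + w^2*(720 - 684*z) + w*(153*z^2 - 792*z) - 9*z^3 + 72*z^2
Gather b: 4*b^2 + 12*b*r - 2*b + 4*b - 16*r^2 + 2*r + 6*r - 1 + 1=4*b^2 + b*(12*r + 2) - 16*r^2 + 8*r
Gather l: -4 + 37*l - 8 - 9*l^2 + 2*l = -9*l^2 + 39*l - 12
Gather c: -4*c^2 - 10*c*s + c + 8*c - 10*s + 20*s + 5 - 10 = -4*c^2 + c*(9 - 10*s) + 10*s - 5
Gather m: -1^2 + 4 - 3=0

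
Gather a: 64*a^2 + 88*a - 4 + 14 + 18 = 64*a^2 + 88*a + 28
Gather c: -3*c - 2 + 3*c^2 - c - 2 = 3*c^2 - 4*c - 4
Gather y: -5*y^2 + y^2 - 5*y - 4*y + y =-4*y^2 - 8*y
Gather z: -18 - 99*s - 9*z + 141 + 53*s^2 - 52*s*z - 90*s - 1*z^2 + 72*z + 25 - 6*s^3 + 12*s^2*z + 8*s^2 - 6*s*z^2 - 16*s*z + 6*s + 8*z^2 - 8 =-6*s^3 + 61*s^2 - 183*s + z^2*(7 - 6*s) + z*(12*s^2 - 68*s + 63) + 140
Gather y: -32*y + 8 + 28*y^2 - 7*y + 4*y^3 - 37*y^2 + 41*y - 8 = 4*y^3 - 9*y^2 + 2*y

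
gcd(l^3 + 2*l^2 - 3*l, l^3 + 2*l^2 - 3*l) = l^3 + 2*l^2 - 3*l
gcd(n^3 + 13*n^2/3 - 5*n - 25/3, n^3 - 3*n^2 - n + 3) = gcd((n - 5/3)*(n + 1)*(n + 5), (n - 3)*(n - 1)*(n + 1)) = n + 1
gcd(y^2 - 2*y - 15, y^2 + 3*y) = y + 3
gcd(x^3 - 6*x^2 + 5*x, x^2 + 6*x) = x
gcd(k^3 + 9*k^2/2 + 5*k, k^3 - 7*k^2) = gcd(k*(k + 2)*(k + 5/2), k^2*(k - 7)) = k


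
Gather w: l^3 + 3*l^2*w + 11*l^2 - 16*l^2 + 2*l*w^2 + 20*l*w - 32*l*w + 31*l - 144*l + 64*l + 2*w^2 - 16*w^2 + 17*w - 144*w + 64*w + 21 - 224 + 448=l^3 - 5*l^2 - 49*l + w^2*(2*l - 14) + w*(3*l^2 - 12*l - 63) + 245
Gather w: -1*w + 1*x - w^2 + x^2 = -w^2 - w + x^2 + x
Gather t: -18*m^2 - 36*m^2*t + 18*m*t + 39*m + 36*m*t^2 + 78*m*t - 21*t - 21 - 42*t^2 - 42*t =-18*m^2 + 39*m + t^2*(36*m - 42) + t*(-36*m^2 + 96*m - 63) - 21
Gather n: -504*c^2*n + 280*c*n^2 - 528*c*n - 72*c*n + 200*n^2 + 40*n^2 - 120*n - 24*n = n^2*(280*c + 240) + n*(-504*c^2 - 600*c - 144)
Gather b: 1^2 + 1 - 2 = 0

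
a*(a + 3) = a^2 + 3*a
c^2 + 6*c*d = c*(c + 6*d)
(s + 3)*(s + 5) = s^2 + 8*s + 15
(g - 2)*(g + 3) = g^2 + g - 6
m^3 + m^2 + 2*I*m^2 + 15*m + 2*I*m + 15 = (m + 1)*(m - 3*I)*(m + 5*I)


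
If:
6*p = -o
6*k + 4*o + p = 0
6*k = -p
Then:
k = 0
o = 0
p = 0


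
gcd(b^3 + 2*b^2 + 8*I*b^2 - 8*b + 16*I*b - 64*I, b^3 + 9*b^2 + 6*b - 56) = b^2 + 2*b - 8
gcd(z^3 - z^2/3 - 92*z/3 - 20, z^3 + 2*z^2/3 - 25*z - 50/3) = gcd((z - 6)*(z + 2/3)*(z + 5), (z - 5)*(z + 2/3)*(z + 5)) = z^2 + 17*z/3 + 10/3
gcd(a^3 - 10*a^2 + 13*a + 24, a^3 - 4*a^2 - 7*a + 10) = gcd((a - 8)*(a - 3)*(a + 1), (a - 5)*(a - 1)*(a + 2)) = 1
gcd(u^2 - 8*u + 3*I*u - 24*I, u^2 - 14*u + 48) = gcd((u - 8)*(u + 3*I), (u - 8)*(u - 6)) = u - 8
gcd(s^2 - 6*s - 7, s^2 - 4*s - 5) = s + 1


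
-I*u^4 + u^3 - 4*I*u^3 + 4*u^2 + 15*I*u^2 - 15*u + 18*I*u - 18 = (u - 3)*(u + 6)*(u + I)*(-I*u - I)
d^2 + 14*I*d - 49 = (d + 7*I)^2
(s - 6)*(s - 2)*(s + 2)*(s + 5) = s^4 - s^3 - 34*s^2 + 4*s + 120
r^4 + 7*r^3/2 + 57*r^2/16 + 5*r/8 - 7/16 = (r - 1/4)*(r + 1)^2*(r + 7/4)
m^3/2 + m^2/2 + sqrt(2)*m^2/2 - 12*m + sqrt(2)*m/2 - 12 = (m/2 + 1/2)*(m - 3*sqrt(2))*(m + 4*sqrt(2))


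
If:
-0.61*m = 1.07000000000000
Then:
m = -1.75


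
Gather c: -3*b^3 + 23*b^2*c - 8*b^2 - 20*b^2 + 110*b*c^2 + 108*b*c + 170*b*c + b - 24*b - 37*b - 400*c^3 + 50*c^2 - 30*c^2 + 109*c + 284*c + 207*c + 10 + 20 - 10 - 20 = -3*b^3 - 28*b^2 - 60*b - 400*c^3 + c^2*(110*b + 20) + c*(23*b^2 + 278*b + 600)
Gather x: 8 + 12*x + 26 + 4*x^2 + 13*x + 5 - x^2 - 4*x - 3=3*x^2 + 21*x + 36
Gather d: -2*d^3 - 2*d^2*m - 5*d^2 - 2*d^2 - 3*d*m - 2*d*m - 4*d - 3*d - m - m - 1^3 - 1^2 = -2*d^3 + d^2*(-2*m - 7) + d*(-5*m - 7) - 2*m - 2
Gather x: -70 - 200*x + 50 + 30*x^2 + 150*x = 30*x^2 - 50*x - 20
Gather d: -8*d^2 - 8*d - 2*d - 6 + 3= -8*d^2 - 10*d - 3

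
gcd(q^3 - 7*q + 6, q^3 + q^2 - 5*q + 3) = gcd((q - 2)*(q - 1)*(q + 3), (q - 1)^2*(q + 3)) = q^2 + 2*q - 3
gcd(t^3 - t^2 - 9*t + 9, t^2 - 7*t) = 1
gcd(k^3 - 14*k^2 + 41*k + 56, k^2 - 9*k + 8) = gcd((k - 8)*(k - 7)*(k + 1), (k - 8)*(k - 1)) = k - 8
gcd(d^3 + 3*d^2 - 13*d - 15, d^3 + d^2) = d + 1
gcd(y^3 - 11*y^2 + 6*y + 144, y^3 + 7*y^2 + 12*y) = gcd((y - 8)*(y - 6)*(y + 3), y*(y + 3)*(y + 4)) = y + 3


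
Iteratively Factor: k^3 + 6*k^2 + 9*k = (k + 3)*(k^2 + 3*k) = k*(k + 3)*(k + 3)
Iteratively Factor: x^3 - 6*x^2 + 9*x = (x - 3)*(x^2 - 3*x) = x*(x - 3)*(x - 3)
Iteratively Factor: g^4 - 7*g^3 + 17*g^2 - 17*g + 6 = (g - 1)*(g^3 - 6*g^2 + 11*g - 6) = (g - 3)*(g - 1)*(g^2 - 3*g + 2) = (g - 3)*(g - 2)*(g - 1)*(g - 1)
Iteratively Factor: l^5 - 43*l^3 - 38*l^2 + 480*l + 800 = (l + 4)*(l^4 - 4*l^3 - 27*l^2 + 70*l + 200) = (l + 4)^2*(l^3 - 8*l^2 + 5*l + 50) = (l - 5)*(l + 4)^2*(l^2 - 3*l - 10) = (l - 5)*(l + 2)*(l + 4)^2*(l - 5)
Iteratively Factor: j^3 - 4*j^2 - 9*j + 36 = (j - 4)*(j^2 - 9) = (j - 4)*(j - 3)*(j + 3)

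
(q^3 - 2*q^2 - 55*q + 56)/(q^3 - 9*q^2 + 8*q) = (q + 7)/q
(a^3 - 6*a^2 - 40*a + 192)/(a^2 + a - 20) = (a^2 - 2*a - 48)/(a + 5)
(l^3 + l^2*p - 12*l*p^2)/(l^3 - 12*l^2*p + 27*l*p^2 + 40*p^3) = l*(l^2 + l*p - 12*p^2)/(l^3 - 12*l^2*p + 27*l*p^2 + 40*p^3)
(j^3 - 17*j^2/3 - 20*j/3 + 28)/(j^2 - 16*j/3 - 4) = (3*j^2 + j - 14)/(3*j + 2)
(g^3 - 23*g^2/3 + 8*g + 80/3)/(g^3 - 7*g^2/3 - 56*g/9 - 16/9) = 3*(g - 5)/(3*g + 1)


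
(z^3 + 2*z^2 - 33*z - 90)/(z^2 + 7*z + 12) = (z^2 - z - 30)/(z + 4)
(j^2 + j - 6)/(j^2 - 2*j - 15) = (j - 2)/(j - 5)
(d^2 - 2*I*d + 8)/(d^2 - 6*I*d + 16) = (d - 4*I)/(d - 8*I)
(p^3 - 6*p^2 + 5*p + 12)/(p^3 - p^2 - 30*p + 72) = (p + 1)/(p + 6)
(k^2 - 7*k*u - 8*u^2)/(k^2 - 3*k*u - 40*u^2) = (k + u)/(k + 5*u)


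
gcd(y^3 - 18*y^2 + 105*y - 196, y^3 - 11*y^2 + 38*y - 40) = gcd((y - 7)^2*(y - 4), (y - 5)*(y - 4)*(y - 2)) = y - 4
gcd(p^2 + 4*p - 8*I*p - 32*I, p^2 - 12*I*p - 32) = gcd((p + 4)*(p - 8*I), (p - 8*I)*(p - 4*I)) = p - 8*I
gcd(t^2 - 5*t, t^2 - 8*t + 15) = t - 5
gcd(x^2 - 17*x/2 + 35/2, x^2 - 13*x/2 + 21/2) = x - 7/2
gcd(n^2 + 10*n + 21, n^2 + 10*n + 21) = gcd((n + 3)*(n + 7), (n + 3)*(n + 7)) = n^2 + 10*n + 21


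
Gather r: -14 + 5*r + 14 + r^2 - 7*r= r^2 - 2*r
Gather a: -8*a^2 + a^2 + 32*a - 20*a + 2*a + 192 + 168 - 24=-7*a^2 + 14*a + 336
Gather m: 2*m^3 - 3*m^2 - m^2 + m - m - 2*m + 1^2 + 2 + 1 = 2*m^3 - 4*m^2 - 2*m + 4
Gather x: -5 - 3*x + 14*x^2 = 14*x^2 - 3*x - 5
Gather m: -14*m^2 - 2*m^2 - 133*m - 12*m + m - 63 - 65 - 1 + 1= -16*m^2 - 144*m - 128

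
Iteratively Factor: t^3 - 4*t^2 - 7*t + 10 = (t - 5)*(t^2 + t - 2) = (t - 5)*(t + 2)*(t - 1)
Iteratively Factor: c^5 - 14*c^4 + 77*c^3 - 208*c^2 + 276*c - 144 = (c - 4)*(c^4 - 10*c^3 + 37*c^2 - 60*c + 36) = (c - 4)*(c - 3)*(c^3 - 7*c^2 + 16*c - 12) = (c - 4)*(c - 3)*(c - 2)*(c^2 - 5*c + 6) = (c - 4)*(c - 3)^2*(c - 2)*(c - 2)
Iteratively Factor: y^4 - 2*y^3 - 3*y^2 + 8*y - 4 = (y - 1)*(y^3 - y^2 - 4*y + 4) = (y - 1)*(y + 2)*(y^2 - 3*y + 2) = (y - 1)^2*(y + 2)*(y - 2)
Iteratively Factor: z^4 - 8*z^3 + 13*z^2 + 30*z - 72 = (z - 3)*(z^3 - 5*z^2 - 2*z + 24) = (z - 4)*(z - 3)*(z^2 - z - 6) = (z - 4)*(z - 3)*(z + 2)*(z - 3)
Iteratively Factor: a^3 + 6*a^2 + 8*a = (a)*(a^2 + 6*a + 8) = a*(a + 2)*(a + 4)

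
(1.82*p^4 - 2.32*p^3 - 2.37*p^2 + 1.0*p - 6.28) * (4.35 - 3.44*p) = -6.2608*p^5 + 15.8978*p^4 - 1.9392*p^3 - 13.7495*p^2 + 25.9532*p - 27.318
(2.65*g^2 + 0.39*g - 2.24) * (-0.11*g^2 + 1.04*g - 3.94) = -0.2915*g^4 + 2.7131*g^3 - 9.789*g^2 - 3.8662*g + 8.8256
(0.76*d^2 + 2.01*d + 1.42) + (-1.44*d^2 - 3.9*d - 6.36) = -0.68*d^2 - 1.89*d - 4.94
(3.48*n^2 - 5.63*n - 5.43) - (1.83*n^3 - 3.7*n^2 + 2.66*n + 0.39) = -1.83*n^3 + 7.18*n^2 - 8.29*n - 5.82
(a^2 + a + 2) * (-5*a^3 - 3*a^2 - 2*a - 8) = -5*a^5 - 8*a^4 - 15*a^3 - 16*a^2 - 12*a - 16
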